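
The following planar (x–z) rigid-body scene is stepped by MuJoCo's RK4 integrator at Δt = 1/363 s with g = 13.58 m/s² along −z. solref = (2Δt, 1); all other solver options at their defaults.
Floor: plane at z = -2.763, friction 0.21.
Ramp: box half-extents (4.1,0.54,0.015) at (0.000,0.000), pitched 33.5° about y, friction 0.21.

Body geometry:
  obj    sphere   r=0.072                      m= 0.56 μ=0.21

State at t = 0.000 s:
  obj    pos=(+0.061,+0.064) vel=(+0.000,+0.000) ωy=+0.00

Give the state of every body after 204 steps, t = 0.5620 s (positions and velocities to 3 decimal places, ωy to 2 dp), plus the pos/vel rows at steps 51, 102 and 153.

State at t = 0.5620 s:
  obj    pos=(+0.766,-0.403) vel=(+2.509,-1.661) ωy=+41.78

Key-timestep trajectory:
   step    t(s)  obj.x    obj.z    obj.vx   obj.vz 
     51  0.1405   +0.105  +0.035  +0.628  -0.415
    102  0.2810   +0.237  -0.053  +1.255  -0.831
    153  0.4215   +0.458  -0.199  +1.882  -1.246


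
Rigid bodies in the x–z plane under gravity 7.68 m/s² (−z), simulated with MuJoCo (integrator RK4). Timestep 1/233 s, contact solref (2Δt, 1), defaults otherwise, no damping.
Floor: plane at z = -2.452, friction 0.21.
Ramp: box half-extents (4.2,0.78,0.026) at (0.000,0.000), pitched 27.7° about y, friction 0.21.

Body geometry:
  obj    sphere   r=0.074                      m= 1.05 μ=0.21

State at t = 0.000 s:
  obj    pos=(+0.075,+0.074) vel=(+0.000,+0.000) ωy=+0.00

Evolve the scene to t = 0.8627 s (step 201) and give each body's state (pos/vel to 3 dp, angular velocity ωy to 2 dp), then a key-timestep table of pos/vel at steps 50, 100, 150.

State at t = 0.8627 s:
  obj    pos=(+0.915,-0.368) vel=(+1.948,-1.023) ωy=+29.72

Key-timestep trajectory:
   step    t(s)  obj.x    obj.z    obj.vx   obj.vz 
     50  0.2146   +0.127  +0.046  +0.485  -0.254
    100  0.4292   +0.283  -0.036  +0.969  -0.509
    150  0.6438   +0.543  -0.172  +1.454  -0.763


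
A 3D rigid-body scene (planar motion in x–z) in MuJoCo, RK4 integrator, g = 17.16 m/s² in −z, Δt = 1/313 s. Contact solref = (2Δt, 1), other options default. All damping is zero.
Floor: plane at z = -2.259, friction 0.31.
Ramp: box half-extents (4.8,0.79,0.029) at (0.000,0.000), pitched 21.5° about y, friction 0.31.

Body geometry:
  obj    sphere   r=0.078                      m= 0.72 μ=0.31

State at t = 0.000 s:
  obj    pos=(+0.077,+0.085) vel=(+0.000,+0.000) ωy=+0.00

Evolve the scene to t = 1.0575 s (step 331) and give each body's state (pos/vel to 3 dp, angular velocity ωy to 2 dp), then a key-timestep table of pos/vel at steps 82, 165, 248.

State at t = 1.0575 s:
  obj    pos=(+2.414,-0.836) vel=(+4.420,-1.741) ωy=+60.90

Key-timestep trajectory:
   step    t(s)  obj.x    obj.z    obj.vx   obj.vz 
     82  0.2620   +0.220  +0.028  +1.095  -0.431
    165  0.5272   +0.658  -0.144  +2.203  -0.868
    248  0.7923   +1.389  -0.432  +3.312  -1.305


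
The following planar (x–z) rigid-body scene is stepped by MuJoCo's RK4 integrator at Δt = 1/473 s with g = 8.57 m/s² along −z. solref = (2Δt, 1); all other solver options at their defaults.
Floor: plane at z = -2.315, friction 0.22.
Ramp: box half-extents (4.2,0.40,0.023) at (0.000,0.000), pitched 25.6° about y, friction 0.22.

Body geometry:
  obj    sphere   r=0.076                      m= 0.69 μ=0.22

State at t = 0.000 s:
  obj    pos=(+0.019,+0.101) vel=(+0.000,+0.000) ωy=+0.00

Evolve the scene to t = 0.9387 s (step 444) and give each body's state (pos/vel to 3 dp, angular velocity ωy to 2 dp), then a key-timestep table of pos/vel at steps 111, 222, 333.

State at t = 0.9387 s:
  obj    pos=(+1.070,-0.403) vel=(+2.239,-1.073) ωy=+32.67

Key-timestep trajectory:
   step    t(s)  obj.x    obj.z    obj.vx   obj.vz 
    111  0.2347   +0.085  +0.069  +0.560  -0.268
    222  0.4693   +0.282  -0.025  +1.120  -0.536
    333  0.7040   +0.610  -0.183  +1.679  -0.805


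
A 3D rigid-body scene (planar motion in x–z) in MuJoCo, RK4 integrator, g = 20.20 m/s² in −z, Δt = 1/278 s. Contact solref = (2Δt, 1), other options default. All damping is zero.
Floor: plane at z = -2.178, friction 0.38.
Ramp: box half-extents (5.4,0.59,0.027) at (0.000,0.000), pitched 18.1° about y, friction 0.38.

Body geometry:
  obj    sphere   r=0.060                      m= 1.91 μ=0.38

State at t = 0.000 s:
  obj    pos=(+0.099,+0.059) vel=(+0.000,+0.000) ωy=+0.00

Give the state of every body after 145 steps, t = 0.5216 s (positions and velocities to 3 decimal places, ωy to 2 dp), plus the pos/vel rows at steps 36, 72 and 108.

State at t = 0.5216 s:
  obj    pos=(+0.679,-0.130) vel=(+2.222,-0.726) ωy=+38.96

Key-timestep trajectory:
   step    t(s)  obj.x    obj.z    obj.vx   obj.vz 
     36  0.1295   +0.135  +0.047  +0.552  -0.180
     72  0.2590   +0.242  +0.012  +1.104  -0.361
    108  0.3885   +0.421  -0.046  +1.655  -0.541


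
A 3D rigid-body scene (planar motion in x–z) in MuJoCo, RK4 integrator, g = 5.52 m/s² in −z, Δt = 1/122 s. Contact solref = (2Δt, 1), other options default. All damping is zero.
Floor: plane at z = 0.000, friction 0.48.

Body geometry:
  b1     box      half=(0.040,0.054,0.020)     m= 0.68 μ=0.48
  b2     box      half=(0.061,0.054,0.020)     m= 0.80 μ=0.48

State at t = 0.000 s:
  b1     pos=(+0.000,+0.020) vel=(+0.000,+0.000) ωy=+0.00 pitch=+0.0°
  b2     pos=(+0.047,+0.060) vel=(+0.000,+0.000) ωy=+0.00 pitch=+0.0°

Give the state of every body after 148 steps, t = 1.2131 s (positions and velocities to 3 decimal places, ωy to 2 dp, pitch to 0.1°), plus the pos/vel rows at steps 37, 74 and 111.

State at t = 1.2131 s:
  b1     pos=(+0.000,+0.020) vel=(+0.000,+0.000) ωy=+0.00 pitch=+0.0°
  b2     pos=(+0.057,+0.052) vel=(+0.000,+0.000) ωy=-0.01 pitch=+36.1°

Key-timestep trajectory:
   step    t(s)  b1.x    b1.z    b1.vx   b1.vz   b2.x    b2.z    b2.vx   b2.vz 
     37  0.3033   +0.000  +0.020  +0.000  +0.000   +0.058  +0.054  -0.060  -0.030
     74  0.6066   +0.000  +0.020  +0.000  +0.000   +0.057  +0.052  +0.000  +0.000
    111  0.9098   +0.000  +0.020  +0.000  +0.000   +0.057  +0.052  +0.000  +0.000


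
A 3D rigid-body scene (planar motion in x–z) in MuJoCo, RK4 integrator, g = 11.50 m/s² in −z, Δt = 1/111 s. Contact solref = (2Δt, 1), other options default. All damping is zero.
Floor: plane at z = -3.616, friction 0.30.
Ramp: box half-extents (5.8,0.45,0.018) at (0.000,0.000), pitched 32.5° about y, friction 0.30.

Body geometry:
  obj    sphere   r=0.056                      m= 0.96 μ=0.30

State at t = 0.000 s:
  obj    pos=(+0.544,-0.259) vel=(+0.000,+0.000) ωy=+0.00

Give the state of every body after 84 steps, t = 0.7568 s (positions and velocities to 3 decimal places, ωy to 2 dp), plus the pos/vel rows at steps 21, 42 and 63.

State at t = 0.7568 s:
  obj    pos=(+1.610,-0.938) vel=(+2.817,-1.795) ωy=+59.61

Key-timestep trajectory:
   step    t(s)  obj.x    obj.z    obj.vx   obj.vz 
     21  0.1892   +0.611  -0.301  +0.705  -0.449
     42  0.3784   +0.811  -0.429  +1.409  -0.898
     63  0.5676   +1.144  -0.641  +2.113  -1.346


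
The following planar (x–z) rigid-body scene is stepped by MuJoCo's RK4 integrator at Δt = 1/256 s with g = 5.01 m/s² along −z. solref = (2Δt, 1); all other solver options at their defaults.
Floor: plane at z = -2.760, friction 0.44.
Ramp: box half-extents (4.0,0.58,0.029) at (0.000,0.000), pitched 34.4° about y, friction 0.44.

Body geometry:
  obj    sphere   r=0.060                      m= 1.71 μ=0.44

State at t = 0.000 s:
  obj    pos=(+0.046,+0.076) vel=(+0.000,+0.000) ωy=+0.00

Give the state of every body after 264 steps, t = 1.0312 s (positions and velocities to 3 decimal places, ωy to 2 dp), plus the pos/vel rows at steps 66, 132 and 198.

State at t = 1.0312 s:
  obj    pos=(+0.933,-0.531) vel=(+1.720,-1.178) ωy=+34.74

Key-timestep trajectory:
   step    t(s)  obj.x    obj.z    obj.vx   obj.vz 
     66  0.2578   +0.102  +0.038  +0.430  -0.295
    132  0.5156   +0.268  -0.076  +0.860  -0.589
    198  0.7734   +0.545  -0.265  +1.290  -0.883


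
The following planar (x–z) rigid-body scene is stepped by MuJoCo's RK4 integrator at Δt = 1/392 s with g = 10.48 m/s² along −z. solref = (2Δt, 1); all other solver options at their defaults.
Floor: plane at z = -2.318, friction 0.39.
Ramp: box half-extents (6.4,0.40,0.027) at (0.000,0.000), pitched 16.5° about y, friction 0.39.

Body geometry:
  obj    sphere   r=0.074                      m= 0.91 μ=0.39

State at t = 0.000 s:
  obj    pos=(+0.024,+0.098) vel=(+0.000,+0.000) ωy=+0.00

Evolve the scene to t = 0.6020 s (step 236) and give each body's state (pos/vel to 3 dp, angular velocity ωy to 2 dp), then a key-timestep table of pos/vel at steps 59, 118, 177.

State at t = 0.6020 s:
  obj    pos=(+0.394,-0.011) vel=(+1.227,-0.364) ωy=+17.29

Key-timestep trajectory:
   step    t(s)  obj.x    obj.z    obj.vx   obj.vz 
     59  0.1505   +0.047  +0.091  +0.307  -0.091
    118  0.3010   +0.116  +0.071  +0.614  -0.182
    177  0.4515   +0.232  +0.037  +0.921  -0.273


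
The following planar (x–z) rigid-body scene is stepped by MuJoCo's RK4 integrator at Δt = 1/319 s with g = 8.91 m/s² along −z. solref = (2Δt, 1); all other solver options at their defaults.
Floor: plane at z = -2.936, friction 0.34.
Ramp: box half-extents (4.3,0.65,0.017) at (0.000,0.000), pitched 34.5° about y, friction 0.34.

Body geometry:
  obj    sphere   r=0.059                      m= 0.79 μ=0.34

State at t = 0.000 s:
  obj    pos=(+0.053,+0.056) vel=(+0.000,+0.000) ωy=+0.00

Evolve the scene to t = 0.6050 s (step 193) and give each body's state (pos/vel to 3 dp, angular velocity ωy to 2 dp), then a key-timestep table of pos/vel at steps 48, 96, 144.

State at t = 0.6050 s:
  obj    pos=(+0.597,-0.318) vel=(+1.797,-1.235) ωy=+36.96

Key-timestep trajectory:
   step    t(s)  obj.x    obj.z    obj.vx   obj.vz 
     48  0.1505   +0.087  +0.033  +0.447  -0.307
     96  0.3009   +0.188  -0.037  +0.894  -0.615
    144  0.4514   +0.356  -0.152  +1.341  -0.922


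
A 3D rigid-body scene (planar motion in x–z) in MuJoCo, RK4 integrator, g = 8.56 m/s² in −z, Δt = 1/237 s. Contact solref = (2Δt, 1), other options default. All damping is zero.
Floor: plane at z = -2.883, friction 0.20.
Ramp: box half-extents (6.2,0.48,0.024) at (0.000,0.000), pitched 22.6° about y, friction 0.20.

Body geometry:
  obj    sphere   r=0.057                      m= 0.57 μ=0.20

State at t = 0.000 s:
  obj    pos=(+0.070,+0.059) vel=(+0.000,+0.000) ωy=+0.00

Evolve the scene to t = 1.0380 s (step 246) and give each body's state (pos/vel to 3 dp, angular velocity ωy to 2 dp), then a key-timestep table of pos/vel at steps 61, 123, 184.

State at t = 1.0380 s:
  obj    pos=(+1.239,-0.428) vel=(+2.252,-0.937) ωy=+42.78

Key-timestep trajectory:
   step    t(s)  obj.x    obj.z    obj.vx   obj.vz 
     61  0.2574   +0.142  +0.029  +0.558  -0.232
    123  0.5190   +0.362  -0.063  +1.126  -0.469
    184  0.7764   +0.724  -0.214  +1.684  -0.701


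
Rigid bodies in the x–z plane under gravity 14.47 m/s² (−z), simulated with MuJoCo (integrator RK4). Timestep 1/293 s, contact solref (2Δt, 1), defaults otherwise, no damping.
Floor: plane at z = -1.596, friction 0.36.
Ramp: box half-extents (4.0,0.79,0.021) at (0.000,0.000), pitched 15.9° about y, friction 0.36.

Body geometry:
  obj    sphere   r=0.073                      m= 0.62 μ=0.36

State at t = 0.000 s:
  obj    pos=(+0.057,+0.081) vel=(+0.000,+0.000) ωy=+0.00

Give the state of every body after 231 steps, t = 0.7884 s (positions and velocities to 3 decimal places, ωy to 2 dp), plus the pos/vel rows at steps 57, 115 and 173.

State at t = 0.7884 s:
  obj    pos=(+0.904,-0.160) vel=(+2.147,-0.612) ωy=+30.58

Key-timestep trajectory:
   step    t(s)  obj.x    obj.z    obj.vx   obj.vz 
     57  0.1945   +0.109  +0.067  +0.530  -0.151
    115  0.3925   +0.267  +0.022  +1.069  -0.304
    173  0.5904   +0.532  -0.054  +1.608  -0.458


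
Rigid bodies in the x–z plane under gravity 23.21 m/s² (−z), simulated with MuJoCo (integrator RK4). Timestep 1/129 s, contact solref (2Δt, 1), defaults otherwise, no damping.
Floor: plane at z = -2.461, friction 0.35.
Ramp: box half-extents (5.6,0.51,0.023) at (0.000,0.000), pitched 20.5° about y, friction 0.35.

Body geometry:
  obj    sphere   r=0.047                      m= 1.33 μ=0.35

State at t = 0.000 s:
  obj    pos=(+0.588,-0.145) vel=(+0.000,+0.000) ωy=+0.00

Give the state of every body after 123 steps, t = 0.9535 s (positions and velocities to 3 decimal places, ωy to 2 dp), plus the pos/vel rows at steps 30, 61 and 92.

State at t = 0.9535 s:
  obj    pos=(+3.060,-1.069) vel=(+5.184,-1.938) ωy=+117.77

Key-timestep trajectory:
   step    t(s)  obj.x    obj.z    obj.vx   obj.vz 
     30  0.2326   +0.735  -0.200  +1.265  -0.473
     61  0.4729   +1.196  -0.372  +2.571  -0.961
     92  0.7132   +1.971  -0.662  +3.878  -1.450


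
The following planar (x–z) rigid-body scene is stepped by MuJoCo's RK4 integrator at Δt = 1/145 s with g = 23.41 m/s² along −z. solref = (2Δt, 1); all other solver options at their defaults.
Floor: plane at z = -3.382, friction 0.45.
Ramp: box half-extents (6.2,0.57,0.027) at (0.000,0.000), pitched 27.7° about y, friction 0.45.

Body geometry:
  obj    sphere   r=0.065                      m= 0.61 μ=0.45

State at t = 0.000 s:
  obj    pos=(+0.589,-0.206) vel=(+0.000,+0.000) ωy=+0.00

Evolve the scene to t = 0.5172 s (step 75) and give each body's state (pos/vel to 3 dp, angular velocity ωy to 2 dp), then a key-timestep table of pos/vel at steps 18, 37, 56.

State at t = 0.5172 s:
  obj    pos=(+1.510,-0.689) vel=(+3.559,-1.869) ωy=+61.83

Key-timestep trajectory:
   step    t(s)  obj.x    obj.z    obj.vx   obj.vz 
     18  0.1241   +0.642  -0.233  +0.855  -0.449
     37  0.2552   +0.813  -0.323  +1.756  -0.922
     56  0.3862   +1.103  -0.475  +2.658  -1.395


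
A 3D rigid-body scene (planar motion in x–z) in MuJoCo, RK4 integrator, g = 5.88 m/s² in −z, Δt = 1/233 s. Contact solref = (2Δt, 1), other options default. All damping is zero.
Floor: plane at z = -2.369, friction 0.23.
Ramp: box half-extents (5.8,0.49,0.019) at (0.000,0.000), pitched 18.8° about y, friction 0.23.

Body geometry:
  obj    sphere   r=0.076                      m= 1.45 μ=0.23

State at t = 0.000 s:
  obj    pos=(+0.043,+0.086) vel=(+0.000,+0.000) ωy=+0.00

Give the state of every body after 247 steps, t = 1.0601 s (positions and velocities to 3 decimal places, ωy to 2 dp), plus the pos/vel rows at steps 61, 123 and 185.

State at t = 1.0601 s:
  obj    pos=(+0.763,-0.159) vel=(+1.358,-0.462) ωy=+18.88

Key-timestep trajectory:
   step    t(s)  obj.x    obj.z    obj.vx   obj.vz 
     61  0.2618   +0.087  +0.071  +0.336  -0.114
    123  0.5279   +0.222  +0.025  +0.676  -0.230
    185  0.7940   +0.447  -0.052  +1.017  -0.346


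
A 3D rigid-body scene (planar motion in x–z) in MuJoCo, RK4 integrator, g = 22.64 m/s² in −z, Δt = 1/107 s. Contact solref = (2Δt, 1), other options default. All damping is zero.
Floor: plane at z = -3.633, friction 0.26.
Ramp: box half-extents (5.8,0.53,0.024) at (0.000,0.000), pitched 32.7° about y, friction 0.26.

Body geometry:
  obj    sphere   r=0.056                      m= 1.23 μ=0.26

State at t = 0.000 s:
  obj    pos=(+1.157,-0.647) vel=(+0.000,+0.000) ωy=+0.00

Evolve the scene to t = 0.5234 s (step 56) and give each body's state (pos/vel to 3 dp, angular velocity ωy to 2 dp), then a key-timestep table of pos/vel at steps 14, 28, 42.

State at t = 0.5234 s:
  obj    pos=(+2.164,-1.294) vel=(+3.848,-2.470) ωy=+81.56

Key-timestep trajectory:
   step    t(s)  obj.x    obj.z    obj.vx   obj.vz 
     14  0.1308   +1.220  -0.688  +0.963  -0.617
     28  0.2617   +1.409  -0.809  +1.924  -1.235
     42  0.3925   +1.723  -1.011  +2.886  -1.853


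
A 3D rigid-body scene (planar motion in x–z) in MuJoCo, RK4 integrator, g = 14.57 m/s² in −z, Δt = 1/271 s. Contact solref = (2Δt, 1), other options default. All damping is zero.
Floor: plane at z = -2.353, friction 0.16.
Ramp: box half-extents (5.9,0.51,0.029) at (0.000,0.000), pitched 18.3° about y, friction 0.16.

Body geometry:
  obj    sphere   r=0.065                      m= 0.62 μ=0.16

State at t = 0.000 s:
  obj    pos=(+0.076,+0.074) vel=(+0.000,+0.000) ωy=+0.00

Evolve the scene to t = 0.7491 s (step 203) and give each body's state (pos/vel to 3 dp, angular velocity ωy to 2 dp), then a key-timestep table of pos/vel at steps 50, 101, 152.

State at t = 0.7491 s:
  obj    pos=(+0.947,-0.214) vel=(+2.324,-0.769) ωy=+37.65

Key-timestep trajectory:
   step    t(s)  obj.x    obj.z    obj.vx   obj.vz 
     50  0.1845   +0.129  +0.056  +0.573  -0.189
    101  0.3727   +0.292  +0.003  +1.156  -0.382
    152  0.5609   +0.564  -0.088  +1.740  -0.576


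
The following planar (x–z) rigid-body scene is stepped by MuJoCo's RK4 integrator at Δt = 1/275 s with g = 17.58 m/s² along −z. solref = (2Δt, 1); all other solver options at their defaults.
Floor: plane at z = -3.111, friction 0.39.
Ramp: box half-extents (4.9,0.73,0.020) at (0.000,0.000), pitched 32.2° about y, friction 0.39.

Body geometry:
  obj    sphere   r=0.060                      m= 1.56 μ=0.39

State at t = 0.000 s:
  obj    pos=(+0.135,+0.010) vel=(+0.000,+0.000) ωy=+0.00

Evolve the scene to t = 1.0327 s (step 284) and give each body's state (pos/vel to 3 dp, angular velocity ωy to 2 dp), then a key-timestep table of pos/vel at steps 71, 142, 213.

State at t = 1.0327 s:
  obj    pos=(+3.154,-1.892) vel=(+5.847,-3.682) ωy=+115.16

Key-timestep trajectory:
   step    t(s)  obj.x    obj.z    obj.vx   obj.vz 
     71  0.2582   +0.324  -0.109  +1.462  -0.921
    142  0.5164   +0.890  -0.466  +2.924  -1.841
    213  0.7745   +1.833  -1.060  +4.386  -2.762


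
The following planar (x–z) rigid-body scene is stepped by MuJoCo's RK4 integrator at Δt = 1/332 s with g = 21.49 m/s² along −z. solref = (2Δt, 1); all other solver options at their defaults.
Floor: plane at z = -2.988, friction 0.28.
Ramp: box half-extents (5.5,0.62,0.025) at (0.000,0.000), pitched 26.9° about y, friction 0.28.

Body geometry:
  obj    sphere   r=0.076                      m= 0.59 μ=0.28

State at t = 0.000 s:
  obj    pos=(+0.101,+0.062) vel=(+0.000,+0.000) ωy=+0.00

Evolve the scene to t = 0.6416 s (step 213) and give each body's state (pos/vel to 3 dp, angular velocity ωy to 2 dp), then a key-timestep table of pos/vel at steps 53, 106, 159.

State at t = 0.6416 s:
  obj    pos=(+1.376,-0.585) vel=(+3.974,-2.016) ωy=+58.62

Key-timestep trajectory:
   step    t(s)  obj.x    obj.z    obj.vx   obj.vz 
     53  0.1596   +0.180  +0.022  +0.989  -0.502
    106  0.3193   +0.417  -0.098  +1.978  -1.003
    159  0.4789   +0.811  -0.298  +2.966  -1.505


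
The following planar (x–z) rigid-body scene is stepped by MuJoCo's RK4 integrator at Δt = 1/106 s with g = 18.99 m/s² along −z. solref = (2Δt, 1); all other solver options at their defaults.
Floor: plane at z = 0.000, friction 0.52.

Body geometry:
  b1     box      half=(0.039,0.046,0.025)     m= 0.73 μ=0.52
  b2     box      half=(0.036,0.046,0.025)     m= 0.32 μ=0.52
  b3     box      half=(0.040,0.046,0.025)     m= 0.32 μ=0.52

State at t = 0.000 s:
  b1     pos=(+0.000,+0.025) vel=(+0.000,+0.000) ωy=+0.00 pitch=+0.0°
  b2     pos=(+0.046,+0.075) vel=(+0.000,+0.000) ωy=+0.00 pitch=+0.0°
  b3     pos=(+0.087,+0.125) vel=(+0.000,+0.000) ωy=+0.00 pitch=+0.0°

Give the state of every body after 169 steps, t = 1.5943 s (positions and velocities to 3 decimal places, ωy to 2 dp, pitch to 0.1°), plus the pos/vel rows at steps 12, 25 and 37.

State at t = 1.5943 s:
  b1     pos=(+0.000,+0.025) vel=(+0.000,+0.000) ωy=+0.00 pitch=+0.0°
  b2     pos=(+0.078,+0.036) vel=(+0.000,+0.000) ωy=+0.00 pitch=+90.0°
  b3     pos=(+0.165,+0.040) vel=(+0.000,+0.000) ωy=+0.00 pitch=+90.0°

Key-timestep trajectory:
   step    t(s)  b1.x    b1.z    b1.vx   b1.vz   b2.x    b2.z    b2.vx   b2.vz   b3.x    b3.z    b3.vx   b3.vz 
     12  0.1132   +0.000  +0.025  +0.000  +0.002   +0.064  +0.060  +0.276  -0.498   +0.127  +0.068  +0.578  -1.306
     25  0.2358   +0.000  +0.025  +0.000  +0.000   +0.077  +0.035  -0.021  +0.019   +0.171  +0.043  -0.009  -0.005
     37  0.3491   +0.000  +0.025  +0.000  +0.000   +0.078  +0.036  +0.000  +0.000   +0.166  +0.039  +0.018  +0.012


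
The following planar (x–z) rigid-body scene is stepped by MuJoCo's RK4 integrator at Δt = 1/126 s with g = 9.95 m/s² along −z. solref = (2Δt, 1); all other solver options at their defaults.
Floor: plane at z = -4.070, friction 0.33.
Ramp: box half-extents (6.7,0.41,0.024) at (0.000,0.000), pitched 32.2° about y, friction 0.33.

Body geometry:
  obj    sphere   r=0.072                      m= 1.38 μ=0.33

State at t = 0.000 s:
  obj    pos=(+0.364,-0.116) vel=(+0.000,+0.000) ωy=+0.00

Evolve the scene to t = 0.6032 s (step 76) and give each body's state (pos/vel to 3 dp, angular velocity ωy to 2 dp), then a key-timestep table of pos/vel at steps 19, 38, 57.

State at t = 0.6032 s:
  obj    pos=(+0.947,-0.483) vel=(+1.933,-1.217) ωy=+31.71

Key-timestep trajectory:
   step    t(s)  obj.x    obj.z    obj.vx   obj.vz 
     19  0.1508   +0.401  -0.139  +0.484  -0.305
     38  0.3016   +0.510  -0.208  +0.967  -0.609
     57  0.4524   +0.692  -0.322  +1.450  -0.913


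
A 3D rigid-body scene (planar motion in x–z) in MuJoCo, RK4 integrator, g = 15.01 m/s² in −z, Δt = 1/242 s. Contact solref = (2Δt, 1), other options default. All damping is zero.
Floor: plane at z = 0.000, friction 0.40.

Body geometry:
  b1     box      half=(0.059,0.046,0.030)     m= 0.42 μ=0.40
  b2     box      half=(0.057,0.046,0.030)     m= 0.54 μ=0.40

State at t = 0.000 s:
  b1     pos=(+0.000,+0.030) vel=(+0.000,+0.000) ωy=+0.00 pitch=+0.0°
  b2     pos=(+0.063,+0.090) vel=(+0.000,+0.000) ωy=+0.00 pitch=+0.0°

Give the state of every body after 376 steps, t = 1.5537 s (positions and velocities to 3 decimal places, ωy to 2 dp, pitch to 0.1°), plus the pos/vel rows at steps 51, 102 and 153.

State at t = 1.5537 s:
  b1     pos=(+0.000,+0.030) vel=(+0.000,+0.000) ωy=+0.00 pitch=+0.0°
  b2     pos=(+0.120,+0.057) vel=(+0.000,+0.000) ωy=+0.00 pitch=+90.0°

Key-timestep trajectory:
   step    t(s)  b1.x    b1.z    b1.vx   b1.vz   b2.x    b2.z    b2.vx   b2.vz 
     51  0.2107   +0.000  +0.030  +0.000  +0.000   +0.090  +0.067  +0.288  -0.639
    102  0.4215   +0.000  +0.030  +0.000  +0.000   +0.140  +0.064  -0.012  -0.002
    153  0.6322   +0.000  +0.030  +0.000  +0.000   +0.114  +0.060  +0.078  -0.030


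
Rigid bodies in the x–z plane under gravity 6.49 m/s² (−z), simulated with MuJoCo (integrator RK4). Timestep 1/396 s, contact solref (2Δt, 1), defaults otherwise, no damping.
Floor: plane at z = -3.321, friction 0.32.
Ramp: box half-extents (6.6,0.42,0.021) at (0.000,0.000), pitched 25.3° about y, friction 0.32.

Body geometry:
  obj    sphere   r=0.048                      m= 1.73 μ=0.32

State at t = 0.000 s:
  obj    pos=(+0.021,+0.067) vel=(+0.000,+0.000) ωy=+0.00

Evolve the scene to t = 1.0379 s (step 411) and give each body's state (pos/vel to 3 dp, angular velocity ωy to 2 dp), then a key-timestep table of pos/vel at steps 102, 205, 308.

State at t = 1.0379 s:
  obj    pos=(+0.986,-0.390) vel=(+1.859,-0.879) ωy=+42.83

Key-timestep trajectory:
   step    t(s)  obj.x    obj.z    obj.vx   obj.vz 
    102  0.2576   +0.080  +0.038  +0.461  -0.218
    205  0.5177   +0.261  -0.047  +0.927  -0.438
    308  0.7778   +0.563  -0.190  +1.393  -0.659


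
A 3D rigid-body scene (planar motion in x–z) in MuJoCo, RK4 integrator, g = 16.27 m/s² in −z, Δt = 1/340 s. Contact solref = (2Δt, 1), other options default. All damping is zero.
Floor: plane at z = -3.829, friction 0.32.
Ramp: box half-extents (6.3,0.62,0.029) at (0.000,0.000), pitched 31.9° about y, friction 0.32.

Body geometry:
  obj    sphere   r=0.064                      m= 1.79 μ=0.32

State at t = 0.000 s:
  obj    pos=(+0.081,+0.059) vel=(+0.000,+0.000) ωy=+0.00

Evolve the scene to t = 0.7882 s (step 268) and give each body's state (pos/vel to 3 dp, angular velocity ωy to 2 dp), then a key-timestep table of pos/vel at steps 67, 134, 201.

State at t = 0.7882 s:
  obj    pos=(+1.701,-0.949) vel=(+4.110,-2.558) ωy=+75.63

Key-timestep trajectory:
   step    t(s)  obj.x    obj.z    obj.vx   obj.vz 
     67  0.1971   +0.182  -0.004  +1.028  -0.640
    134  0.3941   +0.486  -0.193  +2.055  -1.279
    201  0.5912   +0.992  -0.508  +3.082  -1.919


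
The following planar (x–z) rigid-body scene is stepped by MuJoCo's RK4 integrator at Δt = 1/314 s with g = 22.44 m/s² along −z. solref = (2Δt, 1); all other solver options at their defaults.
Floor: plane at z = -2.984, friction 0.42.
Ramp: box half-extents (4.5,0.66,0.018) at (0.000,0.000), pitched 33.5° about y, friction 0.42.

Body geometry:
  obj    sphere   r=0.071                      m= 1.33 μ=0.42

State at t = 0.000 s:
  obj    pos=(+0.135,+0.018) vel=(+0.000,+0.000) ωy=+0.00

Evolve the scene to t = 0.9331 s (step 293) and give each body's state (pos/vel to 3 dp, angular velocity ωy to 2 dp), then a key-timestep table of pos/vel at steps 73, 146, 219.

State at t = 0.9331 s:
  obj    pos=(+3.347,-2.108) vel=(+6.884,-4.556) ωy=+116.26

Key-timestep trajectory:
   step    t(s)  obj.x    obj.z    obj.vx   obj.vz 
     73  0.2325   +0.334  -0.115  +1.715  -1.135
    146  0.4650   +0.932  -0.510  +3.430  -2.270
    219  0.6975   +1.929  -1.170  +5.145  -3.406


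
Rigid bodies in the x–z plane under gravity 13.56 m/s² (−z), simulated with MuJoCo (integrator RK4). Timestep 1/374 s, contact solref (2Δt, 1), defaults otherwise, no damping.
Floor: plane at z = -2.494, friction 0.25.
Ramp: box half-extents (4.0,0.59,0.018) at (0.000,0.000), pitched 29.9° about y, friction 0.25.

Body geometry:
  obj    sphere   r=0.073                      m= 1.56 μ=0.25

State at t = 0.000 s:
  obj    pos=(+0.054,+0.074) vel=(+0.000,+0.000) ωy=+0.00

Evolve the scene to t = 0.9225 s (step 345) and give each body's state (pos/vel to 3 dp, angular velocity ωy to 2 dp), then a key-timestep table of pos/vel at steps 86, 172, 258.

State at t = 0.9225 s:
  obj    pos=(+1.835,-0.950) vel=(+3.861,-2.220) ωy=+61.00

Key-timestep trajectory:
   step    t(s)  obj.x    obj.z    obj.vx   obj.vz 
     86  0.2299   +0.165  +0.010  +0.963  -0.554
    172  0.4599   +0.497  -0.181  +1.925  -1.107
    258  0.6898   +1.050  -0.499  +2.888  -1.660


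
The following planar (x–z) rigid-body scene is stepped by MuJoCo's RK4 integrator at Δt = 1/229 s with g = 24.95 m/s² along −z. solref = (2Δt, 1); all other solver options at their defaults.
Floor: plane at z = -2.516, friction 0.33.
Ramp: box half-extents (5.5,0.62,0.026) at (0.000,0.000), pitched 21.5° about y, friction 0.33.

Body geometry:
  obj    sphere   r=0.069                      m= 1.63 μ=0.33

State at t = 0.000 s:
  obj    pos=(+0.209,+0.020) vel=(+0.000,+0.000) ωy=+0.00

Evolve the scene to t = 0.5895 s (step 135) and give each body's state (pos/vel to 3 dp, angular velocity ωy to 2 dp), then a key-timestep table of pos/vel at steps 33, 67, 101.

State at t = 0.5895 s:
  obj    pos=(+1.265,-0.396) vel=(+3.583,-1.411) ωy=+55.79

Key-timestep trajectory:
   step    t(s)  obj.x    obj.z    obj.vx   obj.vz 
     33  0.1441   +0.272  -0.005  +0.876  -0.345
     67  0.2926   +0.469  -0.083  +1.778  -0.700
    101  0.4410   +0.800  -0.213  +2.680  -1.056


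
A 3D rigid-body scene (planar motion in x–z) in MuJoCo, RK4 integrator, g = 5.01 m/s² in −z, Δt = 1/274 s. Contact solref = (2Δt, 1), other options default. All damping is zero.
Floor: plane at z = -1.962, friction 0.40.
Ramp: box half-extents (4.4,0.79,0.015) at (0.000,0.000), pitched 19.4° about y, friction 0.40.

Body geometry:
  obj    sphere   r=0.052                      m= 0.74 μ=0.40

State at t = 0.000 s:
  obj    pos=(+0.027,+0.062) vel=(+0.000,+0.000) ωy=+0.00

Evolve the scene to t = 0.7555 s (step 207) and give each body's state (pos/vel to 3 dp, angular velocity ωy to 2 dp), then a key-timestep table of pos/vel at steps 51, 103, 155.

State at t = 0.7555 s:
  obj    pos=(+0.347,-0.051) vel=(+0.847,-0.298) ωy=+17.27

Key-timestep trajectory:
   step    t(s)  obj.x    obj.z    obj.vx   obj.vz 
     51  0.1861   +0.046  +0.055  +0.209  -0.074
    103  0.3759   +0.106  +0.034  +0.421  -0.148
    155  0.5657   +0.206  -0.002  +0.634  -0.223


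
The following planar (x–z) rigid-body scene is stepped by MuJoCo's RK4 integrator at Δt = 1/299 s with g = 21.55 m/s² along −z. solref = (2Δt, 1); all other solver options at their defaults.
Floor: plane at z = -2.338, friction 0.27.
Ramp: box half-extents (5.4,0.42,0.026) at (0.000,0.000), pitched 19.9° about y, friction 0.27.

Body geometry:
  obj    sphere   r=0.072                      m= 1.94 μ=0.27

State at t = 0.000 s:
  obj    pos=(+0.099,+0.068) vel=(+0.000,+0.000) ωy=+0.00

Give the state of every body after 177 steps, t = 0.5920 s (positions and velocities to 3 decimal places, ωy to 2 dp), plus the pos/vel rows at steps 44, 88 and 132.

State at t = 0.5920 s:
  obj    pos=(+0.962,-0.244) vel=(+2.917,-1.056) ωy=+43.07

Key-timestep trajectory:
   step    t(s)  obj.x    obj.z    obj.vx   obj.vz 
     44  0.1472   +0.152  +0.049  +0.725  -0.262
     88  0.2943   +0.313  -0.009  +1.450  -0.525
    132  0.4415   +0.579  -0.105  +2.175  -0.787


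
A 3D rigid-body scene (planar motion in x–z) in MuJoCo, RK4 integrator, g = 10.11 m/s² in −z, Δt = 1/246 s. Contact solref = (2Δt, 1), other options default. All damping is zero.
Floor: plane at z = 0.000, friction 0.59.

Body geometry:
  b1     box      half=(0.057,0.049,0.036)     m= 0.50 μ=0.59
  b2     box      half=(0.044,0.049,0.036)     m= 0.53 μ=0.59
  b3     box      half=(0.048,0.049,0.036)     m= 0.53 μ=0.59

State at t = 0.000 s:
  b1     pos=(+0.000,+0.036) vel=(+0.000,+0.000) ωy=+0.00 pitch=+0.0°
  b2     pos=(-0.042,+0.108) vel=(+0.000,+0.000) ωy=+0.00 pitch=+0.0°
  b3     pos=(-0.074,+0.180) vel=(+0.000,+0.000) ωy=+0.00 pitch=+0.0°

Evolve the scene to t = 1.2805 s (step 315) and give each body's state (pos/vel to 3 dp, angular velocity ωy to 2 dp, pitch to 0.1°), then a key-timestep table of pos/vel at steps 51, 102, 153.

State at t = 1.2805 s:
  b1     pos=(+0.000,+0.036) vel=(+0.000,+0.000) ωy=+0.00 pitch=+0.0°
  b2     pos=(-0.102,+0.044) vel=(+0.000,+0.000) ωy=+0.00 pitch=-90.0°
  b3     pos=(-0.282,+0.036) vel=(+0.000,+0.000) ωy=+0.00 pitch=+180.0°

Key-timestep trajectory:
   step    t(s)  b1.x    b1.z    b1.vx   b1.vz   b2.x    b2.z    b2.vx   b2.vz   b3.x    b3.z    b3.vx   b3.vz 
     51  0.2073   +0.000  +0.036  +0.000  +0.000   -0.044  +0.109  -0.026  +0.009   -0.081  +0.179  -0.077  -0.017
    102  0.4146   +0.000  +0.036  +0.000  +0.000   -0.062  +0.111  -0.200  -0.045   -0.127  +0.156  -0.435  -0.377
    153  0.6220   +0.000  +0.036  +0.000  +0.000   -0.101  +0.045  +0.011  +0.024   -0.225  +0.060  -0.357  +0.031


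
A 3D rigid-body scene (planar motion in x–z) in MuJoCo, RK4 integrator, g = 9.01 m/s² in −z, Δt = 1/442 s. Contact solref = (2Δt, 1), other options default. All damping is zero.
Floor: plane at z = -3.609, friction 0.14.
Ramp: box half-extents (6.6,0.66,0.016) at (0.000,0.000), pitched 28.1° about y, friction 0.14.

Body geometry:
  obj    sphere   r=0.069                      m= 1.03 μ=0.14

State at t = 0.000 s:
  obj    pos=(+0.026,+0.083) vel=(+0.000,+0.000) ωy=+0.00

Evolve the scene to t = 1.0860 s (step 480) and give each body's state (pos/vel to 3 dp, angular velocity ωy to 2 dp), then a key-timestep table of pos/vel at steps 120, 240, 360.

State at t = 1.0860 s:
  obj    pos=(+1.655,-0.787) vel=(+3.003,-1.593) ωy=+43.80

Key-timestep trajectory:
   step    t(s)  obj.x    obj.z    obj.vx   obj.vz 
    120  0.2715   +0.128  +0.028  +0.752  -0.395
    240  0.5430   +0.433  -0.135  +1.501  -0.798
    360  0.8145   +0.942  -0.407  +2.252  -1.196


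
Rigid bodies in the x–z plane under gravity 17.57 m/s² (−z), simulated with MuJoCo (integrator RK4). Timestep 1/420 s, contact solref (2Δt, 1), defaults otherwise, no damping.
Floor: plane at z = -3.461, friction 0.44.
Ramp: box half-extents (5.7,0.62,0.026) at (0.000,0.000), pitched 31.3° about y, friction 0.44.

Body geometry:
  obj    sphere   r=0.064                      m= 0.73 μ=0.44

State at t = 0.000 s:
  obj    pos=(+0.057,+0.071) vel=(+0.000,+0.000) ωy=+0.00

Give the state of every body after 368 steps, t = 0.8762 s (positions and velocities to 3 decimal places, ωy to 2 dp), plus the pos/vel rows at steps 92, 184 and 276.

State at t = 0.8762 s:
  obj    pos=(+2.195,-1.230) vel=(+4.881,-2.968) ωy=+89.25

Key-timestep trajectory:
   step    t(s)  obj.x    obj.z    obj.vx   obj.vz 
     92  0.2190   +0.191  -0.011  +1.220  -0.742
    184  0.4381   +0.592  -0.254  +2.441  -1.484
    276  0.6571   +1.260  -0.661  +3.661  -2.226


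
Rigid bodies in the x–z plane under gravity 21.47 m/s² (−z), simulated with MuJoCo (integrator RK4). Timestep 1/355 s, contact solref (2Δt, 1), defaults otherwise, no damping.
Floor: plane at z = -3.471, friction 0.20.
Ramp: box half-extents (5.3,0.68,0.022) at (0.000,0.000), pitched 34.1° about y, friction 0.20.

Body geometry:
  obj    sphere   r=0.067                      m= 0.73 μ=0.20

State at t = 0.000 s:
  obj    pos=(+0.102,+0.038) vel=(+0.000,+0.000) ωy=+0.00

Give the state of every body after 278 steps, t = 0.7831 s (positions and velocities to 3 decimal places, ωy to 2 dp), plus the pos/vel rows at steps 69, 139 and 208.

State at t = 0.7831 s:
  obj    pos=(+2.286,-1.440) vel=(+5.576,-3.775) ωy=+100.47

Key-timestep trajectory:
   step    t(s)  obj.x    obj.z    obj.vx   obj.vz 
     69  0.1944   +0.237  -0.053  +1.384  -0.937
    139  0.3915   +0.648  -0.331  +2.788  -1.888
    208  0.5859   +1.325  -0.789  +4.172  -2.825


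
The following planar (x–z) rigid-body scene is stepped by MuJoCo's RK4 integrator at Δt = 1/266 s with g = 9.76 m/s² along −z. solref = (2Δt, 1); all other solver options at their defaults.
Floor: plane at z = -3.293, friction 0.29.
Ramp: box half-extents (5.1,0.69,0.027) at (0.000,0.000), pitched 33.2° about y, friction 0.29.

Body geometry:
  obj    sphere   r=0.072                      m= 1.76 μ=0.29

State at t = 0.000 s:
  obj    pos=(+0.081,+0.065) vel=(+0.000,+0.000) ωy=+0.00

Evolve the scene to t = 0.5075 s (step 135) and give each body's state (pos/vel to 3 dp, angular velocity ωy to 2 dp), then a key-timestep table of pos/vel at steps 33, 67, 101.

State at t = 0.5075 s:
  obj    pos=(+0.493,-0.204) vel=(+1.621,-1.061) ωy=+26.90

Key-timestep trajectory:
   step    t(s)  obj.x    obj.z    obj.vx   obj.vz 
     33  0.1241   +0.106  +0.049  +0.396  -0.259
     67  0.2519   +0.183  -0.001  +0.805  -0.527
    101  0.3797   +0.311  -0.086  +1.213  -0.794


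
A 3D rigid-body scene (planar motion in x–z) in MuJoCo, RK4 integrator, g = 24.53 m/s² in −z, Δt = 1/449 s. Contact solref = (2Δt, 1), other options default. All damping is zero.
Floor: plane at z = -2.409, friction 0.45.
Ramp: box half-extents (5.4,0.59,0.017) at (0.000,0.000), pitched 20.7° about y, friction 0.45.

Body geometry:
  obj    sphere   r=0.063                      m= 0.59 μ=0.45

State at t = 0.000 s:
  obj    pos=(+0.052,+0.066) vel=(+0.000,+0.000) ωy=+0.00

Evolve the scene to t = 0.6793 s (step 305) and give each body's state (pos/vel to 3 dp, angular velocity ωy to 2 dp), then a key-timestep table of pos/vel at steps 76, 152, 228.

State at t = 0.6793 s:
  obj    pos=(+1.389,-0.439) vel=(+3.936,-1.487) ωy=+66.77

Key-timestep trajectory:
   step    t(s)  obj.x    obj.z    obj.vx   obj.vz 
     76  0.1693   +0.135  +0.035  +0.981  -0.371
    152  0.3385   +0.384  -0.060  +1.961  -0.741
    228  0.5078   +0.799  -0.216  +2.942  -1.112


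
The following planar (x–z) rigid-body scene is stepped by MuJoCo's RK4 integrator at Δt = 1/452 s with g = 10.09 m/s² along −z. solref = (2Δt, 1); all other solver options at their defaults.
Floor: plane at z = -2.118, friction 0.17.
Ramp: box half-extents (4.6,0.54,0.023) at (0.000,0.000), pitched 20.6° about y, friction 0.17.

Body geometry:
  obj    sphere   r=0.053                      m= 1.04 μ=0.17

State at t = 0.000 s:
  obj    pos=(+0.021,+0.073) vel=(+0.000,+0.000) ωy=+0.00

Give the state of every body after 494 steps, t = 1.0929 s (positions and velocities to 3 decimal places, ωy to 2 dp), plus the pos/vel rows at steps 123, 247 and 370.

State at t = 1.0929 s:
  obj    pos=(+1.439,-0.460) vel=(+2.594,-0.975) ωy=+52.29

Key-timestep trajectory:
   step    t(s)  obj.x    obj.z    obj.vx   obj.vz 
    123  0.2721   +0.109  +0.040  +0.646  -0.243
    247  0.5465   +0.376  -0.060  +1.297  -0.488
    370  0.8186   +0.816  -0.226  +1.943  -0.730


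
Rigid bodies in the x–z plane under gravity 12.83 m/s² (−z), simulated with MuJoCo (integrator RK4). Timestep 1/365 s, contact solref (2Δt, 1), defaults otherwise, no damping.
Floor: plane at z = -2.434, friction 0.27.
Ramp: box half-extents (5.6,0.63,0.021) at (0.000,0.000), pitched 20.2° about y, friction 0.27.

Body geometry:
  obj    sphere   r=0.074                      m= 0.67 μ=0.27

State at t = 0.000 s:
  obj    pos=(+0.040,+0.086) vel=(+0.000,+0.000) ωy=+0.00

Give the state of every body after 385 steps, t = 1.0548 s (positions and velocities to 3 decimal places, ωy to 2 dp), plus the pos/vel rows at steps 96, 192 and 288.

State at t = 1.0548 s:
  obj    pos=(+1.692,-0.521) vel=(+3.133,-1.153) ωy=+45.10

Key-timestep trajectory:
   step    t(s)  obj.x    obj.z    obj.vx   obj.vz 
     96  0.2630   +0.143  +0.049  +0.781  -0.287
    192  0.5260   +0.451  -0.065  +1.562  -0.575
    288  0.7890   +0.965  -0.254  +2.343  -0.862


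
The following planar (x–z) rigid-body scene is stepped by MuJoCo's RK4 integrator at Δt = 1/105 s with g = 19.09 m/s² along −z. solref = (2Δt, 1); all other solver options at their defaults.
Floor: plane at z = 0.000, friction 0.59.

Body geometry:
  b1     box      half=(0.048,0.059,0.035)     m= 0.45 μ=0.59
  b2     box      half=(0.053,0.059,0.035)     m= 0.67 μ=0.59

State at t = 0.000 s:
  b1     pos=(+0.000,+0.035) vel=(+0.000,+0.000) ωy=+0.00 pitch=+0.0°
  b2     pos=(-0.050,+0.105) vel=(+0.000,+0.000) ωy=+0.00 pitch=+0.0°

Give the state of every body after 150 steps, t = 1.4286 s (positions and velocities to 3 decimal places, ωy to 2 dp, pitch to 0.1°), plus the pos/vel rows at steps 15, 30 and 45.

State at t = 1.4286 s:
  b1     pos=(+0.000,+0.035) vel=(+0.000,+0.000) ωy=+0.00 pitch=+0.0°
  b2     pos=(-0.098,+0.053) vel=(+0.000,+0.000) ωy=+0.00 pitch=-90.0°

Key-timestep trajectory:
   step    t(s)  b1.x    b1.z    b1.vx   b1.vz   b2.x    b2.z    b2.vx   b2.vz 
     15  0.1429   +0.000  +0.035  +0.001  +0.000   -0.058  +0.103  -0.155  -0.043
     30  0.2857   +0.000  +0.035  +0.000  +0.000   -0.104  +0.049  -0.198  +0.171
     45  0.4286   +0.000  +0.035  +0.000  +0.000   -0.095  +0.053  -0.114  -0.018


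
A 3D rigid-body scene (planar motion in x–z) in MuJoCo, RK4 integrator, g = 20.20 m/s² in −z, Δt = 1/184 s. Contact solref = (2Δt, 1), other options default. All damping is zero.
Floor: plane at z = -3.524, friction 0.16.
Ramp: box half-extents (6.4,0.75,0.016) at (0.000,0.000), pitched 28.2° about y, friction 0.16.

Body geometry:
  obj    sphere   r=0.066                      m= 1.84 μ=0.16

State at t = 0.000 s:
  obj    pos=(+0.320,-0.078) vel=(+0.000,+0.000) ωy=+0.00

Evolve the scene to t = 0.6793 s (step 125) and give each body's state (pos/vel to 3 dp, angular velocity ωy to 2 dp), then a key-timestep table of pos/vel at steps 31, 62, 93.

State at t = 0.6793 s:
  obj    pos=(+1.707,-0.822) vel=(+4.083,-2.189) ωy=+70.14

Key-timestep trajectory:
   step    t(s)  obj.x    obj.z    obj.vx   obj.vz 
     31  0.1685   +0.405  -0.124  +1.013  -0.543
     62  0.3370   +0.661  -0.262  +2.025  -1.086
     93  0.5054   +1.088  -0.490  +3.038  -1.629


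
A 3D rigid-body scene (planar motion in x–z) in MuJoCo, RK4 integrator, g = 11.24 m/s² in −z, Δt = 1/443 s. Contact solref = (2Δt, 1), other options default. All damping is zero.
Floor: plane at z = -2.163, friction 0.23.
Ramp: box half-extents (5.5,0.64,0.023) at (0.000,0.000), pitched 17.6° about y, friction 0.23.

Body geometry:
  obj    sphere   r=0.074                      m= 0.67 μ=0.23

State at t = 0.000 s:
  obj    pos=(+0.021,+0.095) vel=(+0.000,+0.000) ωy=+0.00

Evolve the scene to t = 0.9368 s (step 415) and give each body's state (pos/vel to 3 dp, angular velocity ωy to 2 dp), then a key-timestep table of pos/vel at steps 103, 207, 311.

State at t = 0.9368 s:
  obj    pos=(+1.036,-0.227) vel=(+2.168,-0.688) ωy=+30.73

Key-timestep trajectory:
   step    t(s)  obj.x    obj.z    obj.vx   obj.vz 
    103  0.2325   +0.084  +0.075  +0.538  -0.171
    207  0.4673   +0.274  +0.015  +1.081  -0.343
    311  0.7020   +0.591  -0.086  +1.625  -0.515
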